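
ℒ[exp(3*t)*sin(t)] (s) 1/((s - 3) ^2 + 1) 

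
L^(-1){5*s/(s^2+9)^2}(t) 5*t*sin(3*t)/6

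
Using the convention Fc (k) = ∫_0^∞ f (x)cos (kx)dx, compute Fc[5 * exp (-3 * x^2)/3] 5 * sqrt (3) * sqrt (pi) * exp (-k^2/12)/18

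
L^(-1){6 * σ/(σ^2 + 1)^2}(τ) 3 * τ * sin(τ)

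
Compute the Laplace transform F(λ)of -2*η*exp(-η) -2/(λ + 1)^2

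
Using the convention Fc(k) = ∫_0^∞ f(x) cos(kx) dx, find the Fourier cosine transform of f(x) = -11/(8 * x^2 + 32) -11 * pi * exp(-2 * k) /32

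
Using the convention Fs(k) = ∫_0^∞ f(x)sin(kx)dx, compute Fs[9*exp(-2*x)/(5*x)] 9*atan(k/2)/5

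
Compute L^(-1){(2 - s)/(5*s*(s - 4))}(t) -exp(2*t)*cosh(2*t)/5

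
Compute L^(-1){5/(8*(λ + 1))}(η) 5*exp(-η)/8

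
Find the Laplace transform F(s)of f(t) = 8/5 8/(5 * s)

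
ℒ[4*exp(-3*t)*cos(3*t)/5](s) 4*(s + 3)/(5*((s + 3)^2 + 9))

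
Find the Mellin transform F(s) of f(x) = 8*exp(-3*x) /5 8*gamma(s) /(5*3^s) 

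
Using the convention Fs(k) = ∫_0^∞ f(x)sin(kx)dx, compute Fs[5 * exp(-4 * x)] 5 * k/(k^2 + 16)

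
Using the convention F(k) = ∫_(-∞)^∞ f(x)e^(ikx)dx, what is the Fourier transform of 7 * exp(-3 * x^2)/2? 7 * sqrt(3) * sqrt(pi) * exp(-k^2/12)/6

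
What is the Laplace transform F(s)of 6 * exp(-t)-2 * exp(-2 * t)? 6/(s + 1)-2/(s + 2)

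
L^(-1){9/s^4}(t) 3*t^3/2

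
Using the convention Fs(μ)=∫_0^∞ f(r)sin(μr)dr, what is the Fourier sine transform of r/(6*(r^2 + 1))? pi*exp(-μ)/12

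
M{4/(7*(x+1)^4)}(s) 2*gamma(s)*gamma(4 - s)/21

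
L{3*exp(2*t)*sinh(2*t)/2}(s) 3/(s*(s - 4))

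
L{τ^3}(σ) 6/σ^4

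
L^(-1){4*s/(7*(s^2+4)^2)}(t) t*sin(2*t)/7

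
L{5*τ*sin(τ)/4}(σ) 5*σ/(2*(σ^2 + 1)^2)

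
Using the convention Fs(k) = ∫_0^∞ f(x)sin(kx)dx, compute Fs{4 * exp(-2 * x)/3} 4 * k/(3 * (k^2 + 4))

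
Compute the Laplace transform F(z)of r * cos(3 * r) (z^2 - 9)/(z^2 + 9)^2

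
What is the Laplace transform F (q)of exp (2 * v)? 1/ (q - 2)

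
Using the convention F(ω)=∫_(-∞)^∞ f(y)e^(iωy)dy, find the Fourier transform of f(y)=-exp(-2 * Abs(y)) -4/(ω^2+4)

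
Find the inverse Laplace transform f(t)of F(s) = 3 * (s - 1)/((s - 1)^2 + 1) 3 * exp(t) * cos(t)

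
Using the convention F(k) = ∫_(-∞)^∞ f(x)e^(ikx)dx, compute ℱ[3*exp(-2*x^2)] 3*sqrt(2)*sqrt(pi)*exp(-k^2/8)/2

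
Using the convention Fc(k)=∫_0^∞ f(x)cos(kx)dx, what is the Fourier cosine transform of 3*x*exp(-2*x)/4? 3*(4 - k^2)/(4*(k^2+4)^2)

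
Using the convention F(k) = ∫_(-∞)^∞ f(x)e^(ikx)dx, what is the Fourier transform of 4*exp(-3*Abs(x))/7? 24/(7*(k^2 + 9))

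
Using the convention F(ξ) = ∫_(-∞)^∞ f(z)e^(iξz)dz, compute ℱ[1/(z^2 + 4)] pi*exp(-2*Abs(ξ))/2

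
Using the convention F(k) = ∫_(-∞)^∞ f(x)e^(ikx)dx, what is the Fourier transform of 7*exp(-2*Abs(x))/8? 7/(2*(k^2 + 4))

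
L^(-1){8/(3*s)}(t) 8/3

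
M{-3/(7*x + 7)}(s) -3*pi*csc(pi*s)/7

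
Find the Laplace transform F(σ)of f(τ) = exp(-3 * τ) 1/(σ+3)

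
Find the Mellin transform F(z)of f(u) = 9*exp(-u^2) 9*gamma(z/2)/2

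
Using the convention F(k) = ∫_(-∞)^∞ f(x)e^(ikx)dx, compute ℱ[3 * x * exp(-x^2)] 3 * I * sqrt(pi) * k * exp(-k^2/4)/2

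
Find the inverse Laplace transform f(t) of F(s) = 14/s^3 7 * t^2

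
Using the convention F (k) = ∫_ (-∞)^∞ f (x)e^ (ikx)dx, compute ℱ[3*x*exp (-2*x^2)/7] 3*sqrt (2)*I*sqrt (pi)*k*exp (-k^2/8)/56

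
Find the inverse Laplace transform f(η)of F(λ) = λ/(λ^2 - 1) cosh(η)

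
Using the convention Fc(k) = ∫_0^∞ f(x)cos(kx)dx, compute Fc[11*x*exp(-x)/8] 11*(1 - k^2)/(8*(k^2 + 1)^2)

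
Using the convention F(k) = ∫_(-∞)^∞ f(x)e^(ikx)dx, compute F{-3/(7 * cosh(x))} -3 * pi/(7 * cosh(pi * k/2))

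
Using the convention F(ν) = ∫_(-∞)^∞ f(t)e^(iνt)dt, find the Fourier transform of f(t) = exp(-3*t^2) sqrt(3)*sqrt(pi)*exp(-ν^2/12)/3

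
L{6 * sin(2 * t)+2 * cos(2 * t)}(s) 12/(s^2+4)+2 * s/(s^2+4)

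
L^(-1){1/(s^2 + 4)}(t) sin(2*t)/2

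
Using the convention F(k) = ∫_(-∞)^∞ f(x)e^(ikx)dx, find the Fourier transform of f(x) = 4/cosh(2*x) 2*pi/cosh(pi*k/4)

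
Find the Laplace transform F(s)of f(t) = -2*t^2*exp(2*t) -4/(s - 2)^3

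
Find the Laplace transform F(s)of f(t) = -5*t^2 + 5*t 5/s^2 - 10/s^3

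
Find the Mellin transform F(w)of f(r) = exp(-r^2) gamma(w/2)/2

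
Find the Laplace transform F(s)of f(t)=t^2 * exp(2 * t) 2/(s - 2)^3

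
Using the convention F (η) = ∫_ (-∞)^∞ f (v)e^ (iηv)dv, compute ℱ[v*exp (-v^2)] I*sqrt (pi)*η*exp (-η^2/4)/2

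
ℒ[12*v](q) 12/q^2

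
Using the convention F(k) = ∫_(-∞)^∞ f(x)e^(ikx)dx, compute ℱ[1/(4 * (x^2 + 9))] pi * exp(-3 * Abs(k))/12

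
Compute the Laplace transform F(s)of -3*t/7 -3/(7*s^2)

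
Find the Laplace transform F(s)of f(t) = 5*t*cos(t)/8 5*(s^2 - 1)/(8*(s^2 + 1)^2)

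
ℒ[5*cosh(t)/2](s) 5*s/(2*(s^2 - 1))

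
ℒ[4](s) 4/s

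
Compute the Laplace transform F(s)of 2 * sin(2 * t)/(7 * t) 2 * atan(2/s)/7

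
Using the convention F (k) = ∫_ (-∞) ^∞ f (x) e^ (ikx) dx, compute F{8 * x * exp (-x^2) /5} 4 * I * sqrt (pi) * k * exp (-k^2/4) /5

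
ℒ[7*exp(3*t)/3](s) 7/(3*(s - 3))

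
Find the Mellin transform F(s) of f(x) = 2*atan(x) -pi*sec(pi*s/2) /s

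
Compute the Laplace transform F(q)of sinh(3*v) 3/(q^2 - 9)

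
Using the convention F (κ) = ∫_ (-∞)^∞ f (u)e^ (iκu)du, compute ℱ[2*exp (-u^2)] 2*sqrt (pi)*exp (-κ^2/4)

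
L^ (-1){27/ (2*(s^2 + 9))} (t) 9*sin (3*t)/2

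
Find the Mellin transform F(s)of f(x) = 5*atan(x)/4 -5*pi*sec(pi*s/2)/(8*s)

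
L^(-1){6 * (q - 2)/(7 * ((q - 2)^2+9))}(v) 6 * exp(2 * v) * cos(3 * v)/7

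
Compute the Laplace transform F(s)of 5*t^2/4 5/(2*s^3)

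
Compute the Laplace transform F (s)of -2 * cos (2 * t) -2 * s/ (s^2 + 4)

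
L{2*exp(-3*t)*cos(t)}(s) 2*(s + 3)/((s + 3)^2 + 1)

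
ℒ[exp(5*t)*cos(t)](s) (s - 5)/((s - 5)^2 + 1)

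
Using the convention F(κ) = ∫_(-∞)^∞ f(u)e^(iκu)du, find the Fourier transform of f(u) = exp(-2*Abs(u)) 4/(κ^2 + 4)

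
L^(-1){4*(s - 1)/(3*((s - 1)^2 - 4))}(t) 4*exp(t)*cosh(2*t)/3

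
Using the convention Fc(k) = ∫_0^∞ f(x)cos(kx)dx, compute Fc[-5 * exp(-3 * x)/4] -15/(4 * k^2 + 36)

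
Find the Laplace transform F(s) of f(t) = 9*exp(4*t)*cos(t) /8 9*(s - 4) /(8*((s - 4) ^2 + 1) ) 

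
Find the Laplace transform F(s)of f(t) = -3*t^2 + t s^(-2)-6/s^3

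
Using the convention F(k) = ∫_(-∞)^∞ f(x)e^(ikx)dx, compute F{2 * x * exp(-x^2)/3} I * sqrt(pi) * k * exp(-k^2/4)/3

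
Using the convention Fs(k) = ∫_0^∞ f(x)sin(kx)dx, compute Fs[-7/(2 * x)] -7 * pi/4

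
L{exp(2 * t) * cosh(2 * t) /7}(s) (s - 2) /(7 * s * (s - 4) ) 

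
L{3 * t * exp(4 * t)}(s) 3/(s - 4)^2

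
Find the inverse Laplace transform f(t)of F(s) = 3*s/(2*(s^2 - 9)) 3*cosh(3*t)/2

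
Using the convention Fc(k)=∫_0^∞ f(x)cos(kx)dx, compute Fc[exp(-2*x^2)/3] sqrt(2)*sqrt(pi)*exp(-k^2/8)/12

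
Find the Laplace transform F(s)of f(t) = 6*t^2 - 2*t 12/s^3 - 2/s^2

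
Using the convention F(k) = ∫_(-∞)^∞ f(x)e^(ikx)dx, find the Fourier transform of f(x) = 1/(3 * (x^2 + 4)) pi * exp(-2 * Abs(k))/6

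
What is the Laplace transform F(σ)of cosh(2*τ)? σ/(σ^2 - 4)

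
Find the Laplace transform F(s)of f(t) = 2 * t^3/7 12/(7 * s^4)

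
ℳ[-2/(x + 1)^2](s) 2*pi*(s - 1)/sin(pi*s)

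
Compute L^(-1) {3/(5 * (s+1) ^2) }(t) 3 * t * exp(-t) /5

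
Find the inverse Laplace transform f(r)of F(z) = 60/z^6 r^5/2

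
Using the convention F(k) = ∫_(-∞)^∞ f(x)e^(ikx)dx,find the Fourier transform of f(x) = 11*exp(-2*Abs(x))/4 11/(k^2 + 4)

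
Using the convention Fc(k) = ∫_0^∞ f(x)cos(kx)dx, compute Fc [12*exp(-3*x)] 36/(k^2 + 9)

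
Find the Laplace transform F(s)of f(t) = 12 12/s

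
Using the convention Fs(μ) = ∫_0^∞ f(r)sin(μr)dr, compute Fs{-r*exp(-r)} -2*μ/(μ^2 + 1)^2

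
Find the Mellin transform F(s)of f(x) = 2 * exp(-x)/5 2 * gamma(s)/5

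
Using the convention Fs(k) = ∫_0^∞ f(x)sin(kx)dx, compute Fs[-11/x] -11 * pi/2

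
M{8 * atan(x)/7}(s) -4 * pi * sec(pi * s/2)/(7 * s)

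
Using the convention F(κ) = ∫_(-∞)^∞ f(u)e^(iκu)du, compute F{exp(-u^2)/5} sqrt(pi) * exp(-κ^2/4)/5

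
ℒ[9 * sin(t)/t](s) 9 * atan(1/s)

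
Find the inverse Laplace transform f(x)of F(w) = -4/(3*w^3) -2*x^2/3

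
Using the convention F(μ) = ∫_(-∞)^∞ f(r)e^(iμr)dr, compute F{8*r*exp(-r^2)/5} 4*I*sqrt(pi)*μ*exp(-μ^2/4)/5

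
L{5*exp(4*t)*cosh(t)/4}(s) 5*(s - 4)/(4*((s - 4)^2 - 1))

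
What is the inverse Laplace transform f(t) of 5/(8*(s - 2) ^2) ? 5*t*exp(2*t) /8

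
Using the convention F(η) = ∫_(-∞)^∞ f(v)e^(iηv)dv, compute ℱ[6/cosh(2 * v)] 3 * pi/cosh(pi * η/4)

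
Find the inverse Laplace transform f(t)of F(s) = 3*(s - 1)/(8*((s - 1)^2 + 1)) 3*exp(t)*cos(t)/8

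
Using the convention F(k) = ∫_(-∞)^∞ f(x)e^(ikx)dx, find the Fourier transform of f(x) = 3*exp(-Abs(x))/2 3/(k^2 + 1)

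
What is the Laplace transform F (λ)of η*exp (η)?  (λ - 1)^ (-2)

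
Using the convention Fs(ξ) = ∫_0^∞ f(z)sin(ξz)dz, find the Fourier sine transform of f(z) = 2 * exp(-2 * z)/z 2 * atan(ξ/2)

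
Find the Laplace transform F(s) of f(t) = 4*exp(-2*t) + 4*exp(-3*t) 4/(s + 2) + 4/(s + 3) 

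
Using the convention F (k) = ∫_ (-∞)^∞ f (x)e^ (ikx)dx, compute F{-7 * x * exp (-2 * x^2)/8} -7 * sqrt (2) * I * sqrt (pi) * k * exp (-k^2/8)/64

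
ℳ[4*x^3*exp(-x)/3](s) 4*gamma(s+3)/3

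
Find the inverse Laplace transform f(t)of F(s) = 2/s 2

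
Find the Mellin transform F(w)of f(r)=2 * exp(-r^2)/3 gamma(w/2)/3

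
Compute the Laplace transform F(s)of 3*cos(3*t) 3*s/(s^2 + 9)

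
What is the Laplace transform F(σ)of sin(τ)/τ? atan(1/σ)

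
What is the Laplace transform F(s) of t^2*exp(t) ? 2/(s - 1) ^3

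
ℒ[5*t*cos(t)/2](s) 5*(s^2 - 1)/(2*(s^2 + 1)^2)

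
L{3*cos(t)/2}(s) 3*s/(2*(s^2+1))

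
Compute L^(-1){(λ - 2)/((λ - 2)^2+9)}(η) exp(2 * η) * cos(3 * η)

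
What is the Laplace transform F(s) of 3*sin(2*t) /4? 3/(2*(s^2 + 4) ) 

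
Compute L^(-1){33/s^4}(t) 11*t^3/2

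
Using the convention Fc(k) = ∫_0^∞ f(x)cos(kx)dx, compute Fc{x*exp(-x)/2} (1 - k^2)/(2*(k^2 + 1)^2)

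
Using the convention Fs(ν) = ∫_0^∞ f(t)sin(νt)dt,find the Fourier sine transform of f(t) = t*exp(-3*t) 6*ν/(ν^2 + 9)^2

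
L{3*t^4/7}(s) 72/(7*s^5)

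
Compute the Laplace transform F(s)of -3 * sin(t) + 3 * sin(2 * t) 6/(s^2 + 4) - 3/(s^2 + 1)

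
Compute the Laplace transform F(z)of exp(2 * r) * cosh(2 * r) (z - 2)/(z * (z - 4))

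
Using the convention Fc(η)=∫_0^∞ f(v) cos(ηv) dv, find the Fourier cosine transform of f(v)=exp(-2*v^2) sqrt(2)*sqrt(pi)*exp(-η^2/8) /4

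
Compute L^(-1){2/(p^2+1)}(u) 2*sin(u)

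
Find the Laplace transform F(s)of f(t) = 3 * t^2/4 3/(2 * s^3)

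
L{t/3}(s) 1/(3 * s^2)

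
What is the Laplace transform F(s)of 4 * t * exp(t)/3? 4/(3 * (s - 1)^2)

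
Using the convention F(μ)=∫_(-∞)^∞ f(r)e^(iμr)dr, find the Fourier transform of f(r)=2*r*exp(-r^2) I*sqrt(pi)*μ*exp(-μ^2/4)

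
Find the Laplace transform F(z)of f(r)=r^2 2/z^3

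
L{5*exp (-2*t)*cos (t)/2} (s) 5*(s + 2)/ (2*( (s + 2)^2 + 1))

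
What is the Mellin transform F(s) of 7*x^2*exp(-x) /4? 7*gamma(s+2) /4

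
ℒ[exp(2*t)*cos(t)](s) (s - 2)/((s - 2)^2 + 1)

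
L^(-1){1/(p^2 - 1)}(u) sinh(u)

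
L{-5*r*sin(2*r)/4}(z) -5*z/(z^2 + 4)^2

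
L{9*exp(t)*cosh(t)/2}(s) 9*(s - 1)/(2*s*(s - 2))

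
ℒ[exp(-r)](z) 1/(z + 1)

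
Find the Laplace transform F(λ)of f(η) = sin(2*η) 2/(λ^2+4)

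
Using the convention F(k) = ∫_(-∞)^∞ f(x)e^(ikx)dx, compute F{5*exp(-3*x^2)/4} 5*sqrt(3)*sqrt(pi)*exp(-k^2/12)/12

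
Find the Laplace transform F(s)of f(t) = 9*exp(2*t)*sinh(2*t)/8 9/(4*s*(s - 4))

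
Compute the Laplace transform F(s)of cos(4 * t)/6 s/(6 * (s^2 + 16))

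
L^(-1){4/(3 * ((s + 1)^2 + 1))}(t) 4 * exp(-t) * sin(t)/3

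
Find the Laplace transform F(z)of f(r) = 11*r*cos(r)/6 11*(z^2 - 1)/(6*(z^2 + 1)^2)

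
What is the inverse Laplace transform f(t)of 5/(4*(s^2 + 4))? 5*sin(2*t)/8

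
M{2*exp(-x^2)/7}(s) gamma(s/2)/7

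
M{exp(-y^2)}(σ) gamma(σ/2)/2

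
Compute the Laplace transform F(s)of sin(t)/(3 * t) atan(1/s)/3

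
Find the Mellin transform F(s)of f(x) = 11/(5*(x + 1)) 11*pi*csc(pi*s)/5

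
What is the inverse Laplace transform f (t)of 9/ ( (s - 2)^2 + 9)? 3*exp (2*t)*sin (3*t)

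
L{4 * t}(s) 4/s^2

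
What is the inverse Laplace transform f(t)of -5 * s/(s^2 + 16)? -5 * cos(4 * t)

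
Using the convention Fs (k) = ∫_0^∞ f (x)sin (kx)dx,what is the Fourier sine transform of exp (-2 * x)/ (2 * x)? atan (k/2)/2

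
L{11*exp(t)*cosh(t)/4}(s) 11*(s - 1)/(4*s*(s - 2))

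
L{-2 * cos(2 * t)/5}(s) -2 * s/(5 * s^2 + 20)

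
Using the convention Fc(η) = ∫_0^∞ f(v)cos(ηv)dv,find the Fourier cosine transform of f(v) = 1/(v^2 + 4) pi*exp(-2*η)/4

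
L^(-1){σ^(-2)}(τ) τ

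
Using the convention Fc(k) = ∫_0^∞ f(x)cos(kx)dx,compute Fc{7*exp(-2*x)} 14/(k^2 + 4)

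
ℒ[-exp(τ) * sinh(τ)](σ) -1/(σ * (σ - 2))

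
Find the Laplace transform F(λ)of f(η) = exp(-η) 1/(λ+1)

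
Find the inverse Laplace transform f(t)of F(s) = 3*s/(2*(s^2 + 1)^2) 3*t*sin(t)/4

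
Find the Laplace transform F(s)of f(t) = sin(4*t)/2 2/(s^2 + 16)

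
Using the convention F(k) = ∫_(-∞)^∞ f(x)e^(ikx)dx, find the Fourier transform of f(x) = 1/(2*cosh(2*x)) pi/(4*cosh(pi*k/4))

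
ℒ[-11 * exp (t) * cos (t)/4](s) 11 * (1 - s)/ (4 * ( (s - 1)^2 + 1))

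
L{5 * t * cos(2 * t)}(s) 5 * (s^2 - 4)/(s^2+4)^2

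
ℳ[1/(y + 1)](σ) pi * csc(pi * σ) 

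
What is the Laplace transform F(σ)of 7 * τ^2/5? 14/(5 * σ^3)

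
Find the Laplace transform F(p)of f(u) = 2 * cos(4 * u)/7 2 * p/(7 * (p^2 + 16))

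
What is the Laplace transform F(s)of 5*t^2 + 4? 10/s^3 + 4/s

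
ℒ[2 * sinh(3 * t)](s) 6/(s^2 - 9) 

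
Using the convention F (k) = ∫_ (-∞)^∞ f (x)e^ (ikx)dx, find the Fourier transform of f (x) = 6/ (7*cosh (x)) 6*pi/ (7*cosh (pi*k/2))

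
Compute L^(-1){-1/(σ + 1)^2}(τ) -τ * exp(-τ)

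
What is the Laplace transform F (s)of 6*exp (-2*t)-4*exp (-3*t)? 6/ (s + 2)-4/ (s + 3)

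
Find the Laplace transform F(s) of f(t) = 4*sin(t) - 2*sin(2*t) 4/(s^2 + 1) - 4/(s^2 + 4) 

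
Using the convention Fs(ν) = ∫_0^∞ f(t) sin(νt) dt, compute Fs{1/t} pi/2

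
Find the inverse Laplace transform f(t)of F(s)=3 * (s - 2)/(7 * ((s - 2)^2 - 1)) 3 * exp(2 * t) * cosh(t)/7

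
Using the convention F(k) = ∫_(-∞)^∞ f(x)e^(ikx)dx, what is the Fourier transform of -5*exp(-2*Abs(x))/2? -10/(k^2 + 4)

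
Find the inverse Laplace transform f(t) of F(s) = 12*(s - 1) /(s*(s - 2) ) 12*exp(t)*cosh(t) 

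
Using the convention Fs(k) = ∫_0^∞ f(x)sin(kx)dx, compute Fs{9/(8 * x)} 9 * pi/16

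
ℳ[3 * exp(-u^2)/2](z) 3 * gamma(z/2)/4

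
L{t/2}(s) 1/(2*s^2) 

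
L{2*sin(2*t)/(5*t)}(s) 2*atan(2/s)/5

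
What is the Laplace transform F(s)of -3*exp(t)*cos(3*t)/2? 3*(1 - s)/(2*((s - 1)^2 + 9))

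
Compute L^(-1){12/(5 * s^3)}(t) 6 * t^2/5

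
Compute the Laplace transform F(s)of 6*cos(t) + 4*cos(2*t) 6*s/(s^2 + 1) + 4*s/(s^2 + 4)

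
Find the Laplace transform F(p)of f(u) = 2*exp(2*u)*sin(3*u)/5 6/(5*((p - 2)^2 + 9))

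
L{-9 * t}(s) -9/s^2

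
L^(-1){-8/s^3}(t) -4*t^2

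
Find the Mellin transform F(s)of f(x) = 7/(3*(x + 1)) 7*pi*csc(pi*s)/3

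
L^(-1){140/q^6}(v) 7*v^5/6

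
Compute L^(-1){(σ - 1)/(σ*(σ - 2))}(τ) exp(τ)*cosh(τ)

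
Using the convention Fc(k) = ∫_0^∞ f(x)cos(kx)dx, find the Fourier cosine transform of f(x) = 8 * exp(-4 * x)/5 32/(5 * (k^2 + 16))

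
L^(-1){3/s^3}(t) 3 * t^2/2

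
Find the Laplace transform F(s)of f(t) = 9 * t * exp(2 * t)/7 9/(7 * (s - 2)^2)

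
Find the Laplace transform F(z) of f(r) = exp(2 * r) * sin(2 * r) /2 1/((z - 2) ^2 + 4) 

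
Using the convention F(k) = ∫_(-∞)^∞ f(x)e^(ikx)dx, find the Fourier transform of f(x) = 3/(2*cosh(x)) 3*pi/(2*cosh(pi*k/2))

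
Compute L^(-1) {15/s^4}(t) 5 * t^3/2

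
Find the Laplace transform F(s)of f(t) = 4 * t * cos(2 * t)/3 4 * (s^2 - 4)/(3 * (s^2 + 4)^2)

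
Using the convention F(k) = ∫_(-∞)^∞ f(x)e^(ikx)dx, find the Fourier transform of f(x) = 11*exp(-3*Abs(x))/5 66/(5*(k^2 + 9))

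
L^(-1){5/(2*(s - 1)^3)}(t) 5*t^2*exp(t)/4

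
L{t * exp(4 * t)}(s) (s - 4)^(-2)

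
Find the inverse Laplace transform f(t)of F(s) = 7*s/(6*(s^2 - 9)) 7*cosh(3*t)/6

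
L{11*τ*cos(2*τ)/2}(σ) 11*(σ^2 - 4)/(2*(σ^2 + 4)^2)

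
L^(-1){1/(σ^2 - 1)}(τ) sinh(τ)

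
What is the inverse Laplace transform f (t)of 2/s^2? 2 * t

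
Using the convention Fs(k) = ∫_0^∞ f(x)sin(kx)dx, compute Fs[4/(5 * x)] 2 * pi/5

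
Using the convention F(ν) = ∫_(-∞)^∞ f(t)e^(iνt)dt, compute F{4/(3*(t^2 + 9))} 4*pi*exp(-3*Abs(ν))/9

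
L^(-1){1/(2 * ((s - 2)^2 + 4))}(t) exp(2 * t) * sin(2 * t)/4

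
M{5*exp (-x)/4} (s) 5*gamma (s)/4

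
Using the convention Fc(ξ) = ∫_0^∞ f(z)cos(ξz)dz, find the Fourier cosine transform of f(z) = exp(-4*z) 4/(ξ^2 + 16)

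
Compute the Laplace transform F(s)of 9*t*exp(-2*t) 9/(s + 2)^2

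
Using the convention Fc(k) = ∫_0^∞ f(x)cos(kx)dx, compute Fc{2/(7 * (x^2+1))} pi * exp(-k)/7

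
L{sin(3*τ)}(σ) 3/(σ^2 + 9)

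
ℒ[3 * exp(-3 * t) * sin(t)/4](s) 3/(4 * ((s + 3)^2 + 1))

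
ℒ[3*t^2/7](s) 6/(7*s^3)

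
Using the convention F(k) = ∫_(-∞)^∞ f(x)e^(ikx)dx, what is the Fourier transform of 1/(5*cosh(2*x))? pi/(10*cosh(pi*k/4))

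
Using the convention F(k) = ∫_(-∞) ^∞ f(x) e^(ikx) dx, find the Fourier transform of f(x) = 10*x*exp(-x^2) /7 5*I*sqrt(pi)*k*exp(-k^2/4) /7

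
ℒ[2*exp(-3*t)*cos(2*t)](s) 2*(s + 3) /((s + 3) ^2 + 4) 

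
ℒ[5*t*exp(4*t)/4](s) 5/(4*(s - 4)^2)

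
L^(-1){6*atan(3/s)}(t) 6*sin(3*t)/t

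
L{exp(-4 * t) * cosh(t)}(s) (s + 4)/((s + 4)^2 - 1)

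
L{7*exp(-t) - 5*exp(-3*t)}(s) 7/(s + 1) - 5/(s + 3)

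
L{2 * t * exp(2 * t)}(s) 2/(s - 2)^2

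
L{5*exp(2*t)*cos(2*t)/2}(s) 5*(s - 2)/(2*((s - 2)^2 + 4))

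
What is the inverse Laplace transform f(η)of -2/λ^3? -η^2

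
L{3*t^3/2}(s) 9/s^4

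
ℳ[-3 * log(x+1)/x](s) 3 * pi * csc(pi * s)/(s - 1)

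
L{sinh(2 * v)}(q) 2/(q^2 - 4)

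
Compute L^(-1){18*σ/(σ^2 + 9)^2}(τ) 3*τ*sin(3*τ)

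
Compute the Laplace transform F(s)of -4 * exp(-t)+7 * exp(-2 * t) 7/(s+2)-4/(s+1)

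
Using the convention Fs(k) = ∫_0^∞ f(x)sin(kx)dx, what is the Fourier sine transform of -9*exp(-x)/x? -9*atan(k)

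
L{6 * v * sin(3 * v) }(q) 36 * q/(q^2 + 9) ^2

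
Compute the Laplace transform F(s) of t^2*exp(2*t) 2/(s - 2) ^3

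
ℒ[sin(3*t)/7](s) 3/(7*(s^2 + 9))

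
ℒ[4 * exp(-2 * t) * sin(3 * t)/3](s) 4/((s + 2)^2 + 9)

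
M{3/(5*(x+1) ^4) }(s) gamma(s)*gamma(4 - s) /10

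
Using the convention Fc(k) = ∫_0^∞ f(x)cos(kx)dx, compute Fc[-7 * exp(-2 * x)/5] -14/(5 * k^2 + 20)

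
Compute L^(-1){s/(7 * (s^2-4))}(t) cosh(2 * t)/7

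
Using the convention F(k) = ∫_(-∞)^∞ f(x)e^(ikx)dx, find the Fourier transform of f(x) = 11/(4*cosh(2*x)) 11*pi/(8*cosh(pi*k/4))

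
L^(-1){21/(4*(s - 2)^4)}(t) 7*t^3*exp(2*t)/8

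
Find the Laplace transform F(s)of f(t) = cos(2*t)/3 s/(3*(s^2 + 4))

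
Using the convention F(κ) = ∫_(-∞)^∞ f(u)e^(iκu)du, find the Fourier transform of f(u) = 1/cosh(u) pi/cosh(pi*κ/2)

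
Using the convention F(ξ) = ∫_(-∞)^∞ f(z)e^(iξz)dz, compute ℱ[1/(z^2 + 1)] pi * exp(-Abs(ξ))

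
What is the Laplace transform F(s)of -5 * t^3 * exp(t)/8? -15/(4 * (s - 1)^4)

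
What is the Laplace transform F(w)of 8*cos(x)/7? 8*w/(7*(w^2+1))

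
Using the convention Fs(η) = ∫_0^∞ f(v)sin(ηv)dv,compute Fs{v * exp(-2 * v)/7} 4 * η/(7 * (η^2+4)^2)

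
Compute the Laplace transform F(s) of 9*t 9/s^2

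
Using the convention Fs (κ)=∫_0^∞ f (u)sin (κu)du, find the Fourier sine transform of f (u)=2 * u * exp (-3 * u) 12 * κ/ (κ^2+9)^2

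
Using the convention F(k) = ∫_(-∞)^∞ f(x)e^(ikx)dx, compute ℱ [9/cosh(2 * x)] 9 * pi/(2 * cosh(pi * k/4))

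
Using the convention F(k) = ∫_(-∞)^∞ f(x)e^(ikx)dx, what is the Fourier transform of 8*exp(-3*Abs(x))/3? 16/(k^2+9)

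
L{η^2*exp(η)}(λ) 2/(λ - 1)^3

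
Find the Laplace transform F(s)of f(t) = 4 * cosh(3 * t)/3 4 * s/(3 * (s^2-9))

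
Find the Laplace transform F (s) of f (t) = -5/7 -5/ (7 * s) 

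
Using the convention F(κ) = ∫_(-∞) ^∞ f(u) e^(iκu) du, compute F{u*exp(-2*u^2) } sqrt(2)*I*sqrt(pi)*κ*exp(-κ^2/8) /8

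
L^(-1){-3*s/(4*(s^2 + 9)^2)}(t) -t*sin(3*t)/8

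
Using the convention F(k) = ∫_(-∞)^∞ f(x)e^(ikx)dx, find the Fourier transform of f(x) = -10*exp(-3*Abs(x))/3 -20/(k^2 + 9)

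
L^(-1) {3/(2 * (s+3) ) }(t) 3 * exp(-3 * t) /2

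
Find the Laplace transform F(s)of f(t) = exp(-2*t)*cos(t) (s+2)/((s+2)^2+1)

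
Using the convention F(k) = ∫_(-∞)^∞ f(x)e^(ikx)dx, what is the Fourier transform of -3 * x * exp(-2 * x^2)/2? -3 * sqrt(2) * I * sqrt(pi) * k * exp(-k^2/8)/16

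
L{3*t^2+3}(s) 6/s^3+3/s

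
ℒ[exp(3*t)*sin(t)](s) 1/((s - 3)^2+1)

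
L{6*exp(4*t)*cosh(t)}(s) 6*(s - 4)/((s - 4)^2 - 1)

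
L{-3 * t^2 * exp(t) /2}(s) -3/(s - 1) ^3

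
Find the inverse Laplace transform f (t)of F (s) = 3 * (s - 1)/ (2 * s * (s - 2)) 3 * exp (t) * cosh (t)/2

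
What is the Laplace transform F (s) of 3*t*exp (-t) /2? 3/ (2*(s+1) ^2) 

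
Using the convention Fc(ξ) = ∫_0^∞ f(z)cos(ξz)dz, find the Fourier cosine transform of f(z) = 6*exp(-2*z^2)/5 3*sqrt(2)*sqrt(pi)*exp(-ξ^2/8)/10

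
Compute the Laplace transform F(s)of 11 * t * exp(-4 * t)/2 11/(2 * (s + 4)^2)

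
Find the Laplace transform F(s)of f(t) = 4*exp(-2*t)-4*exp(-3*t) 4/(s+2)-4/(s+3)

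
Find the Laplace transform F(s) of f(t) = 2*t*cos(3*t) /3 2*(s^2 - 9) /(3*(s^2 + 9) ^2) 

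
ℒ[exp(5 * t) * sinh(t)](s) 1/((s - 5) ^2-1) 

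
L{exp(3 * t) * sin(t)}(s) 1/((s - 3)^2 + 1)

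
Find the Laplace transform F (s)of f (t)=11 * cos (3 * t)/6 11 * s/ (6 * (s^2 + 9))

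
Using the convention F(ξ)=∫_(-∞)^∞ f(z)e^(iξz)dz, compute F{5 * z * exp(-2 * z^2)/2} 5 * sqrt(2) * I * sqrt(pi) * ξ * exp(-ξ^2/8)/16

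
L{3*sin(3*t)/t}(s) 3*atan(3/s)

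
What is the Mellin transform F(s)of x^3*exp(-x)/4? gamma(s + 3)/4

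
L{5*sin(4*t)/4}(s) 5/(s^2 + 16)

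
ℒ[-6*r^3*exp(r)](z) -36/(z - 1)^4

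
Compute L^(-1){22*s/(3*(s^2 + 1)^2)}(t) 11*t*sin(t)/3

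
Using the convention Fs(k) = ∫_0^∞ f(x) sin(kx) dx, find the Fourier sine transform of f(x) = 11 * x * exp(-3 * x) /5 66 * k/(5 * (k^2 + 9) ^2) 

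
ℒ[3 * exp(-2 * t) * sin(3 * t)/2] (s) 9/(2 * ((s + 2)^2 + 9))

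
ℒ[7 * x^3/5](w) 42/ (5 * w^4)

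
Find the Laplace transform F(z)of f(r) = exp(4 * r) 1/(z - 4)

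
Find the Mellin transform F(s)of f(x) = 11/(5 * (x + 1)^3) 11 * pi * (s - 2) * (s - 1)/(10 * sin(pi * s))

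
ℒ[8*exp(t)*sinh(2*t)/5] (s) 16/(5*((s - 1)^2 - 4))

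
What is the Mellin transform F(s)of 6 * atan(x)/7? -3 * pi * sec(pi * s/2)/(7 * s)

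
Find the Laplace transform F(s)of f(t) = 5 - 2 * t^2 5/s - 4/s^3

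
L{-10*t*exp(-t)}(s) -10/(s + 1)^2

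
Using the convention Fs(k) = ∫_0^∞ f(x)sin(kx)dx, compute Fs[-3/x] -3*pi/2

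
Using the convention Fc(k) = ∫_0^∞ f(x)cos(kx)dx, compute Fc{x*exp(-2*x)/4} (4 - k^2)/(4*(k^2 + 4)^2)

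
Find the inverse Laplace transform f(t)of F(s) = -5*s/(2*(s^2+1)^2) -5*t*sin(t)/4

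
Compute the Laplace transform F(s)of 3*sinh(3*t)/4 9/(4*(s^2 - 9))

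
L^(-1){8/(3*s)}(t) 8/3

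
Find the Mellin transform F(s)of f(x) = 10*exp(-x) 10*gamma(s)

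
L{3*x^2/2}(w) 3/w^3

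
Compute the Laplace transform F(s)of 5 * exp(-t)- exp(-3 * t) 5/(s + 1)-1/(s + 3)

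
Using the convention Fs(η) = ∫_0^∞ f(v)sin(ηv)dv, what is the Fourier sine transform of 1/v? pi/2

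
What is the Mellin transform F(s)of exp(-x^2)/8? gamma(s/2)/16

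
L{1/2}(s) 1/(2*s)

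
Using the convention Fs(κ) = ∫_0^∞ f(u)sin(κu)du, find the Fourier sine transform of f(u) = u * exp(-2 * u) 4 * κ/(κ^2 + 4)^2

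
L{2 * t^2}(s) 4/s^3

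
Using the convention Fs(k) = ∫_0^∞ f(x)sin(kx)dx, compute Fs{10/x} 5*pi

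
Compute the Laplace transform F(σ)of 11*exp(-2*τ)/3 11/(3*(σ + 2))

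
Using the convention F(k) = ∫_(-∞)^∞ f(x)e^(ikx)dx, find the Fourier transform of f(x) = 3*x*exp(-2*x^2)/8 3*sqrt(2)*I*sqrt(pi)*k*exp(-k^2/8)/64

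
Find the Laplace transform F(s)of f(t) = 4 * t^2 8/s^3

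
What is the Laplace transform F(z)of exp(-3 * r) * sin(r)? 1/((z + 3)^2 + 1)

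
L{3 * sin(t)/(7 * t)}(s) 3 * atan(1/s)/7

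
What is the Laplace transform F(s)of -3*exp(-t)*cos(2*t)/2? 3*(-s - 1)/(2*((s + 1)^2 + 4))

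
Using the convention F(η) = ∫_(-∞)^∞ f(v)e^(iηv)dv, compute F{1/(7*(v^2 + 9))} pi*exp(-3*Abs(η))/21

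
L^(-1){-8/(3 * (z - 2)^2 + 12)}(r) -4 * exp(2 * r) * sin(2 * r)/3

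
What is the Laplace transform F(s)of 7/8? 7/(8*s)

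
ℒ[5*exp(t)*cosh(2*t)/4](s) 5*(s - 1)/(4*((s - 1)^2 - 4))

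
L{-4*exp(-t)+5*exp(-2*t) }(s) 5/(s+2) - 4/(s+1) 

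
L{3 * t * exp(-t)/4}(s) 3/(4 * (s + 1)^2)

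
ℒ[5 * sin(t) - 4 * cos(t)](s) 5/(s^2 + 1) - 4 * s/(s^2 + 1)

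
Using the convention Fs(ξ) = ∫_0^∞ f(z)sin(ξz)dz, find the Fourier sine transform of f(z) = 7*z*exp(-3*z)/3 14*ξ/(ξ^2 + 9)^2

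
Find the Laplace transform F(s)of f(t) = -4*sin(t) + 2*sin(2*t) 4/(s^2 + 4) - 4/(s^2 + 1)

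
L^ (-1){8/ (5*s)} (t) 8/5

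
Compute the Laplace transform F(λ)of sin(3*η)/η atan(3/λ)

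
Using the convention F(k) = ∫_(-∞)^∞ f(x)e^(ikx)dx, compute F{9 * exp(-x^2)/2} 9 * sqrt(pi) * exp(-k^2/4)/2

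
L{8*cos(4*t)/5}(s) 8*s/(5*(s^2+16))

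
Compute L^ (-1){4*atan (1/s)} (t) 4*sin (t)/t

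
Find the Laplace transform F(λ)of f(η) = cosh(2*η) λ/(λ^2 - 4)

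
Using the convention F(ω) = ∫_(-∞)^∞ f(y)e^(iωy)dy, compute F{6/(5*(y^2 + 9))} 2*pi*exp(-3*Abs(ω))/5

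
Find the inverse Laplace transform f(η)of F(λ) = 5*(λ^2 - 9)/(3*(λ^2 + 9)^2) 5*η*cos(3*η)/3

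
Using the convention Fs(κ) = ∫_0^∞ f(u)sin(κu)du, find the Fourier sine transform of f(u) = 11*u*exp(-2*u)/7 44*κ/(7*(κ^2+4)^2)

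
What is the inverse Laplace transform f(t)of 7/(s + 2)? 7*exp(-2*t)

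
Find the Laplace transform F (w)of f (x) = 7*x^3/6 7/w^4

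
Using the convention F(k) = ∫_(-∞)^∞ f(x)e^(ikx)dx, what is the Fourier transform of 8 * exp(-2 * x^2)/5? 4 * sqrt(2) * sqrt(pi) * exp(-k^2/8)/5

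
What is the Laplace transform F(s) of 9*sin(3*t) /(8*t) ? 9*atan(3/s) /8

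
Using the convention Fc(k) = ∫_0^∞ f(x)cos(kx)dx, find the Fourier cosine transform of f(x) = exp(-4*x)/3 4/(3*(k^2+16))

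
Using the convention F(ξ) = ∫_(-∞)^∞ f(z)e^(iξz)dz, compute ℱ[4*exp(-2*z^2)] 2*sqrt(2)*sqrt(pi)*exp(-ξ^2/8)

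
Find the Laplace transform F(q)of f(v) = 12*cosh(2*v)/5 12*q/(5*(q^2 - 4))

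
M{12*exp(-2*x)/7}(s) 12*gamma(s)/(7*2^s)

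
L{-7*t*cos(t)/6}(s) 7*(1 - s^2)/(6*(s^2 + 1)^2)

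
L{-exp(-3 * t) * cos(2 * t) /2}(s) (-s - 3) /(2 * ((s+3) ^2+4) ) 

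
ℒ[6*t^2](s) 12/s^3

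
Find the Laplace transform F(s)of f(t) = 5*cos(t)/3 5*s/(3*(s^2 + 1))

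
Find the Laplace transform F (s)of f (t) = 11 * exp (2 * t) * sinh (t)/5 11/ (5 * ( (s - 2)^2 - 1))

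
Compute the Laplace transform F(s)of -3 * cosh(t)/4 -3 * s/(4 * s^2 - 4)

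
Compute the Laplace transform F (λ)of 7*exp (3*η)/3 7/ (3*(λ - 3))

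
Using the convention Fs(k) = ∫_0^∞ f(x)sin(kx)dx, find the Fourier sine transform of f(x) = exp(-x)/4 k/(4*(k^2 + 1))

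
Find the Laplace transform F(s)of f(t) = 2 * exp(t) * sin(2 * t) 4/((s - 1)^2 + 4)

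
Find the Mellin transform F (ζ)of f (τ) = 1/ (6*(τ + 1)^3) pi*(ζ - 2)*(ζ - 1)/ (12*sin (pi*ζ))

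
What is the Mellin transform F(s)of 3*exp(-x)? 3*gamma(s)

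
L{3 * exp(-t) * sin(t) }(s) 3/((s+1) ^2+1) 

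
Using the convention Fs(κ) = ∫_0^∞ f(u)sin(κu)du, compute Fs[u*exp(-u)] 2*κ/(κ^2 + 1)^2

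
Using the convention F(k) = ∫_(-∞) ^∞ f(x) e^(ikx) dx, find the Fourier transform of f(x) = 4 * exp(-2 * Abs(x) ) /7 16/(7 * (k^2 + 4) ) 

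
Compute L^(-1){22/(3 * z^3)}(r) 11 * r^2/3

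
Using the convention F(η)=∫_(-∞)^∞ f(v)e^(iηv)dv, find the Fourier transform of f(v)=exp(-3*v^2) sqrt(3)*sqrt(pi)*exp(-η^2/12)/3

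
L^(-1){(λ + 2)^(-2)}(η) η * exp(-2 * η)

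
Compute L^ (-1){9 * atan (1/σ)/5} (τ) 9 * sin (τ)/ (5 * τ)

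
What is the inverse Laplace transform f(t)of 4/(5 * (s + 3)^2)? 4 * t * exp(-3 * t)/5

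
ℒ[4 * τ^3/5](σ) 24/(5 * σ^4)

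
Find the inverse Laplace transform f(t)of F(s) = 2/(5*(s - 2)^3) t^2*exp(2*t)/5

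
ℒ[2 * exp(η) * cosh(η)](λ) 2 * (λ - 1)/(λ * (λ - 2))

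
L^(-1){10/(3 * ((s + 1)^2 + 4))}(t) 5 * exp(-t) * sin(2 * t)/3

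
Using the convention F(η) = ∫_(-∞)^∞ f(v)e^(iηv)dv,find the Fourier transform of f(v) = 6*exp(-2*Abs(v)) 24/(η^2 + 4)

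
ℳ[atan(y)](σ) -pi*sec(pi*σ/2)/(2*σ)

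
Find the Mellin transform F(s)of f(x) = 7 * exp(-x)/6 7 * gamma(s)/6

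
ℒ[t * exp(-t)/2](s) 1/(2 * (s + 1)^2)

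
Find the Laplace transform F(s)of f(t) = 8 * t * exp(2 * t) 8/(s - 2)^2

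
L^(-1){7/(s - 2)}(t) 7*exp(2*t)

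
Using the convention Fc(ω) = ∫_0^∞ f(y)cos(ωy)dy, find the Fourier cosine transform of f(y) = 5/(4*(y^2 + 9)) 5*pi*exp(-3*ω)/24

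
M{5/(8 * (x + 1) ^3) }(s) 5 * pi * (s - 2) * (s - 1) /(16 * sin(pi * s) ) 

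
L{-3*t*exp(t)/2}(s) -3/(2*(s - 1)^2)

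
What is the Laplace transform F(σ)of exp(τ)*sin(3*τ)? 3/((σ - 1)^2 + 9)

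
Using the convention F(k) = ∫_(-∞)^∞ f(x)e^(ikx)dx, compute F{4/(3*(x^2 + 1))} 4*pi*exp(-Abs(k))/3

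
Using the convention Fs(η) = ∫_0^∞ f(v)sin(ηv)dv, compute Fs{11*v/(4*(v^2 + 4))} 11*pi*exp(-2*η)/8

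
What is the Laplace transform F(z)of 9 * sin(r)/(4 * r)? 9 * atan(1/z)/4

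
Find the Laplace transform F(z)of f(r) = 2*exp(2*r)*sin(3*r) 6/((z - 2)^2 + 9)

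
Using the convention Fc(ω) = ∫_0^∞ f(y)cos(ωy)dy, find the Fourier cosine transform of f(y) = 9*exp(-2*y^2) 9*sqrt(2)*sqrt(pi)*exp(-ω^2/8)/4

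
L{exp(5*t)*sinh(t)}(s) 1/((s - 5)^2 - 1)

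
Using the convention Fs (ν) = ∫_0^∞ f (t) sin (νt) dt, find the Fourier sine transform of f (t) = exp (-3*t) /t atan (ν/3) 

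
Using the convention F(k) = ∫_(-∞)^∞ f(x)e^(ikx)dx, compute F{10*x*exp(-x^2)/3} 5*I*sqrt(pi)*k*exp(-k^2/4)/3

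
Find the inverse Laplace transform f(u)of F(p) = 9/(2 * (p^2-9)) 3 * sinh(3 * u)/2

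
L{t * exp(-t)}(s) (s+1)^(-2)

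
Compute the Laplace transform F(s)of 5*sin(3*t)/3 5/(s^2 + 9)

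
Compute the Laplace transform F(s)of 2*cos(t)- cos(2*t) 2*s/(s^2 + 1)- s/(s^2 + 4)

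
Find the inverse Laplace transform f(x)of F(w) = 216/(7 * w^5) 9 * x^4/7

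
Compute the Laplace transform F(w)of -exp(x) -1/(w - 1)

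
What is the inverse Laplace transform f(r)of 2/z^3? r^2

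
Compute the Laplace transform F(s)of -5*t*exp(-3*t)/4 -5/(4*(s + 3)^2)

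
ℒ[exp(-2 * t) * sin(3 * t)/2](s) 3/(2 * ((s+2)^2+9))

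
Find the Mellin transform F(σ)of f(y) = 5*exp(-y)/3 5*gamma(σ)/3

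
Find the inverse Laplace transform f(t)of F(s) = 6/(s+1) 6 * exp(-t)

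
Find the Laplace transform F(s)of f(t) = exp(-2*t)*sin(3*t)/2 3/(2*((s + 2)^2 + 9))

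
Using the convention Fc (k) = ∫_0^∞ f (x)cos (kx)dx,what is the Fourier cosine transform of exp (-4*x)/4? 1/ (k^2 + 16)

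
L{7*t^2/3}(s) 14/(3*s^3)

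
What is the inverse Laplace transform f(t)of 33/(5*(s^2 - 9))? 11*sinh(3*t)/5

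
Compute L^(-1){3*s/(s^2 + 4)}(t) 3*cos(2*t)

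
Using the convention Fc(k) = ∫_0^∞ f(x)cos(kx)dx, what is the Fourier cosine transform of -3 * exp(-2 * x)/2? -3/(k^2 + 4)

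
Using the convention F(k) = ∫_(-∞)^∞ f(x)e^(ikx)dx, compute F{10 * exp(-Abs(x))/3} 20/(3 * (k^2 + 1))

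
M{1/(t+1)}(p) pi * csc(pi * p)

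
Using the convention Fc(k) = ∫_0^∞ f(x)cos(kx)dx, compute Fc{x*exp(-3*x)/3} (9 - k^2)/(3*(k^2 + 9)^2)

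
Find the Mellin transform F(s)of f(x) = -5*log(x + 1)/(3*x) 5*pi*csc(pi*s)/(3*(s - 1))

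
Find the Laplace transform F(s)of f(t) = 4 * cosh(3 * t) 4 * s/(s^2-9)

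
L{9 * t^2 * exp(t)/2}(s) 9/(s - 1)^3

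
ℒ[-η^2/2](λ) -1/λ^3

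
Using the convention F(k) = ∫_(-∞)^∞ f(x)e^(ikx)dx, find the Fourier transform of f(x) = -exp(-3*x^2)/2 -sqrt(3)*sqrt(pi)*exp(-k^2/12)/6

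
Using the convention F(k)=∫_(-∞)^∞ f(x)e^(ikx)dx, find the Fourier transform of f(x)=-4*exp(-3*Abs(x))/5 -24/(5*k^2 + 45)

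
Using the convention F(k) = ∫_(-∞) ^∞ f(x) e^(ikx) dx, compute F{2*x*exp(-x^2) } I*sqrt(pi)*k*exp(-k^2/4) 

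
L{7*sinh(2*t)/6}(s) 7/(3*(s^2 - 4))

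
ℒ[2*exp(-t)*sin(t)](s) 2/((s + 1)^2 + 1)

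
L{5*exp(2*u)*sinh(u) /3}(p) 5/(3*((p - 2) ^2 - 1) ) 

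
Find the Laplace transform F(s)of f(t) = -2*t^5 -240/s^6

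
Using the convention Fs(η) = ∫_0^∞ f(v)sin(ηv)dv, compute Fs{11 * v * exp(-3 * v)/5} 66 * η/(5 * (η^2+9)^2)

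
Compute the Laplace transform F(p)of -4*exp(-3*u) -4/(p + 3)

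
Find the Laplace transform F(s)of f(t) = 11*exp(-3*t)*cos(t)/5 11*(s + 3)/(5*((s + 3)^2 + 1))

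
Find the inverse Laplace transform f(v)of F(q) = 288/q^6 12 * v^5/5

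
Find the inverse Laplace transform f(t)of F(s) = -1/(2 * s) -1/2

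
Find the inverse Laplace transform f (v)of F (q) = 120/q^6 v^5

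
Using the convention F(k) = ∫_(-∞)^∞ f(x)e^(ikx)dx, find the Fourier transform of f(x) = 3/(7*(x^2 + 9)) pi*exp(-3*Abs(k))/7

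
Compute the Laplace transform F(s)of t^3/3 2/s^4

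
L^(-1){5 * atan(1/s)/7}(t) 5 * sin(t)/(7 * t)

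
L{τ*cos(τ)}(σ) (σ^2 - 1)/(σ^2 + 1)^2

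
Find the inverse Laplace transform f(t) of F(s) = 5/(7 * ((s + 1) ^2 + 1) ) 5 * exp(-t) * sin(t) /7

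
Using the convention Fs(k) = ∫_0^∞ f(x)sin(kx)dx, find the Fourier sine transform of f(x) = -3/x -3*pi/2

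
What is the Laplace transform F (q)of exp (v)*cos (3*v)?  (q - 1)/ ( (q - 1)^2 + 9)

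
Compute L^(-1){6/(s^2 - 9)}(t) 2 * sinh(3 * t)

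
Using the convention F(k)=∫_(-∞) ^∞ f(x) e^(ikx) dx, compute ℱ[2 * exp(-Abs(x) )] 4/(k^2+1) 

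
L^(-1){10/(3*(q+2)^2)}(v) 10*v*exp(-2*v)/3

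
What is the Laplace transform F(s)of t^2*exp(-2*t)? 2/(s + 2)^3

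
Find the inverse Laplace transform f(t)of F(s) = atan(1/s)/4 sin(t)/(4*t)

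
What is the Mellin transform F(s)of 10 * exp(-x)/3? 10 * gamma(s)/3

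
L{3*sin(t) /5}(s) 3/(5*(s^2 + 1) ) 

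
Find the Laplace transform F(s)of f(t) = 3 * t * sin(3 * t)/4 9 * s/(2 * (s^2 + 9)^2)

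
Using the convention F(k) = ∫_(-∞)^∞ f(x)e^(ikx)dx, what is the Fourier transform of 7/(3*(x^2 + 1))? 7*pi*exp(-Abs(k))/3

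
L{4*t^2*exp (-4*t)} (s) 8/ (s + 4)^3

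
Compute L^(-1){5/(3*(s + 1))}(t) 5*exp(-t)/3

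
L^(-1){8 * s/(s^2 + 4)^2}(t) 2 * t * sin(2 * t)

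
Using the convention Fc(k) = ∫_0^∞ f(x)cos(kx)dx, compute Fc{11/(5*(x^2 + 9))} 11*pi*exp(-3*k)/30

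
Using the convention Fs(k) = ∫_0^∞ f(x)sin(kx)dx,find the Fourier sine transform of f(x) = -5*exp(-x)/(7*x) -5*atan(k)/7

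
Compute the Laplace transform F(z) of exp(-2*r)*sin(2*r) 2/((z + 2) ^2 + 4) 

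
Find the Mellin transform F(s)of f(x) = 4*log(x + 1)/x -4*pi*csc(pi*s)/(s - 1)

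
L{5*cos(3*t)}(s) 5*s/(s^2 + 9)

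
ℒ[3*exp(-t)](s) 3/(s + 1)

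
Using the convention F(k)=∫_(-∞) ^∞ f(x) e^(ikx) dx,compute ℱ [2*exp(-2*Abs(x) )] 8/(k^2 + 4) 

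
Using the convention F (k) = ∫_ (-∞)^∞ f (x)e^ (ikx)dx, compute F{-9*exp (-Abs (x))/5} -18/ (5*k^2 + 5)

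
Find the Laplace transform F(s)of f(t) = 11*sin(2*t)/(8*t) 11*atan(2/s)/8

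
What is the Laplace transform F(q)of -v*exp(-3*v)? -1/(q+3)^2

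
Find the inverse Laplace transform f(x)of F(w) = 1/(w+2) exp(-2 * x)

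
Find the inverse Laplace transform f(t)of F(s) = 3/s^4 t^3/2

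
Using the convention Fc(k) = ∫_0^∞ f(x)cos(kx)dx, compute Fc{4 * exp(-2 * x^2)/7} sqrt(2) * sqrt(pi) * exp(-k^2/8)/7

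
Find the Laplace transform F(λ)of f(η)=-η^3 -6/λ^4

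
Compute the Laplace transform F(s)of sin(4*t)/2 2/(s^2+16)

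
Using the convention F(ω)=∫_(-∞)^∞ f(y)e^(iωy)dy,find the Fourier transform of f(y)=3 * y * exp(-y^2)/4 3 * I * sqrt(pi) * ω * exp(-ω^2/4)/8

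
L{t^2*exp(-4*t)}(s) 2/(s + 4)^3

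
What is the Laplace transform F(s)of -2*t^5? -240/s^6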